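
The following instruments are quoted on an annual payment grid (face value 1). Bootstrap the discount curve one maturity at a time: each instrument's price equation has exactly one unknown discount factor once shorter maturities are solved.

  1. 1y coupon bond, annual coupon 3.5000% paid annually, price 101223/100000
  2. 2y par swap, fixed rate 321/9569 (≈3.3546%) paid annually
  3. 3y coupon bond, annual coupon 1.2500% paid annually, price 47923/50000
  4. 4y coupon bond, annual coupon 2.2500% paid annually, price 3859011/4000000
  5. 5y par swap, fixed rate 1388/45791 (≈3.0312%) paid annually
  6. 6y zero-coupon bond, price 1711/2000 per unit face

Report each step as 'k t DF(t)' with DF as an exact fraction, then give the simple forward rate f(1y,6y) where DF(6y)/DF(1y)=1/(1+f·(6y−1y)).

step 1 [1y] bond c/1=7/200: DF=(101223/100000 − 7/200·(0))/(1+7/200) = 489/500 ≈ 0.978000
step 2 [2y] swap r/1=321/9569: DF=(1 − 321/9569·(0.978000))/(1+321/9569) = 4679/5000 ≈ 0.935800
step 3 [3y] bond c/1=1/80: DF=(47923/50000 − 1/80·(0.978000+0.935800))/(1+1/80) = 923/1000 ≈ 0.923000
step 4 [4y] bond c/1=9/400: DF=(3859011/4000000 − 9/400·(0.978000+0.935800+0.923000))/(1+9/400) = 8811/10000 ≈ 0.881100
step 5 [5y] swap r/1=1388/45791: DF=(1 − 1388/45791·(0.978000+0.935800+0.923000+0.881100))/(1+1388/45791) = 2153/2500 ≈ 0.861200
step 6 [6y] zero: DF = P = 1711/2000 ≈ 0.855500

1 1 489/500
2 2 4679/5000
3 3 923/1000
4 4 8811/10000
5 5 2153/2500
6 6 1711/2000
f(1y,6y) = ((489/500)/(1711/2000) − 1)/(5) = 49/1711 ≈ 2.8638%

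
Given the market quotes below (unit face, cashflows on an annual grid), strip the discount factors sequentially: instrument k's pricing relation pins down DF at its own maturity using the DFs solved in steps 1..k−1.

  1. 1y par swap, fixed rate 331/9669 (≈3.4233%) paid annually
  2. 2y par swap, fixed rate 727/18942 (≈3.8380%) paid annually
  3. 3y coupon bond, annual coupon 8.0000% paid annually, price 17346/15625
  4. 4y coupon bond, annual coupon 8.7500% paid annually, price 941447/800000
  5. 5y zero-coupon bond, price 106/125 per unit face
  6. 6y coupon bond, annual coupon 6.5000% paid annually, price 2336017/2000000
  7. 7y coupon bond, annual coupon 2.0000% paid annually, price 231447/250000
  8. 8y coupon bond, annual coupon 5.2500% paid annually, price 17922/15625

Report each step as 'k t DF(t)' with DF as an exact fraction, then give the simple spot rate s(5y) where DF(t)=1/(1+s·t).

step 1 [1y] swap r/1=331/9669: DF=(1 − 331/9669·(0))/(1+331/9669) = 9669/10000 ≈ 0.966900
step 2 [2y] swap r/1=727/18942: DF=(1 − 727/18942·(0.966900))/(1+727/18942) = 9273/10000 ≈ 0.927300
step 3 [3y] bond c/1=2/25: DF=(17346/15625 − 2/25·(0.966900+0.927300))/(1+2/25) = 2219/2500 ≈ 0.887600
step 4 [4y] bond c/1=7/80: DF=(941447/800000 − 7/80·(0.966900+0.927300+0.887600))/(1+7/80) = 8583/10000 ≈ 0.858300
step 5 [5y] zero: DF = P = 106/125 ≈ 0.848000
step 6 [6y] bond c/1=13/200: DF=(2336017/2000000 − 13/200·(0.966900+0.927300+0.887600+0.858300+0.848000))/(1+13/200) = 2057/2500 ≈ 0.822800
step 7 [7y] bond c/1=1/50: DF=(231447/250000 − 1/50·(0.966900+0.927300+0.887600+0.858300+0.848000+0.822800))/(1+1/50) = 1607/2000 ≈ 0.803500
step 8 [8y] bond c/1=21/400: DF=(17922/15625 − 21/400·(0.966900+0.927300+0.887600+0.858300+0.848000+0.822800+0.803500))/(1+21/400) = 981/1250 ≈ 0.784800

1 1 9669/10000
2 2 9273/10000
3 3 2219/2500
4 4 8583/10000
5 5 106/125
6 6 2057/2500
7 7 1607/2000
8 8 981/1250
s(5y) = (1/(106/125) − 1)/(5) = 19/530 ≈ 3.5849%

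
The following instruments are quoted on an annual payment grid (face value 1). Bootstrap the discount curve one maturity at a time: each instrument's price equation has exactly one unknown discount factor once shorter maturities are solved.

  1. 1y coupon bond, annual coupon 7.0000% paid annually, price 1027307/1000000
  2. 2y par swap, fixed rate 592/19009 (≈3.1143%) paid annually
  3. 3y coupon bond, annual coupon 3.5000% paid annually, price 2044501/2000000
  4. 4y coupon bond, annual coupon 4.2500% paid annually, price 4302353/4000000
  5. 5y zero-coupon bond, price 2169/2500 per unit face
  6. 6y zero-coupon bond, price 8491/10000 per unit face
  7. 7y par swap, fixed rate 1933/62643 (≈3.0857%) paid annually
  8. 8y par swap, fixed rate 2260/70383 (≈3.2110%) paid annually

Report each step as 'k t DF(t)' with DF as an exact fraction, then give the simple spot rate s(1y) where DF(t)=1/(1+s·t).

step 1 [1y] bond c/1=7/100: DF=(1027307/1000000 − 7/100·(0))/(1+7/100) = 9601/10000 ≈ 0.960100
step 2 [2y] swap r/1=592/19009: DF=(1 − 592/19009·(0.960100))/(1+592/19009) = 588/625 ≈ 0.940800
step 3 [3y] bond c/1=7/200: DF=(2044501/2000000 − 7/200·(0.960100+0.940800))/(1+7/200) = 4617/5000 ≈ 0.923400
step 4 [4y] bond c/1=17/400: DF=(4302353/4000000 − 17/400·(0.960100+0.940800+0.923400))/(1+17/400) = 4583/5000 ≈ 0.916600
step 5 [5y] zero: DF = P = 2169/2500 ≈ 0.867600
step 6 [6y] zero: DF = P = 8491/10000 ≈ 0.849100
step 7 [7y] swap r/1=1933/62643: DF=(1 − 1933/62643·(0.960100+0.940800+0.923400+0.916600+0.867600+0.849100))/(1+1933/62643) = 8067/10000 ≈ 0.806700
step 8 [8y] swap r/1=2260/70383: DF=(1 − 2260/70383·(0.960100+0.940800+0.923400+0.916600+0.867600+0.849100+0.806700))/(1+2260/70383) = 387/500 ≈ 0.774000

1 1 9601/10000
2 2 588/625
3 3 4617/5000
4 4 4583/5000
5 5 2169/2500
6 6 8491/10000
7 7 8067/10000
8 8 387/500
s(1y) = (1/(9601/10000) − 1)/(1) = 399/9601 ≈ 4.1558%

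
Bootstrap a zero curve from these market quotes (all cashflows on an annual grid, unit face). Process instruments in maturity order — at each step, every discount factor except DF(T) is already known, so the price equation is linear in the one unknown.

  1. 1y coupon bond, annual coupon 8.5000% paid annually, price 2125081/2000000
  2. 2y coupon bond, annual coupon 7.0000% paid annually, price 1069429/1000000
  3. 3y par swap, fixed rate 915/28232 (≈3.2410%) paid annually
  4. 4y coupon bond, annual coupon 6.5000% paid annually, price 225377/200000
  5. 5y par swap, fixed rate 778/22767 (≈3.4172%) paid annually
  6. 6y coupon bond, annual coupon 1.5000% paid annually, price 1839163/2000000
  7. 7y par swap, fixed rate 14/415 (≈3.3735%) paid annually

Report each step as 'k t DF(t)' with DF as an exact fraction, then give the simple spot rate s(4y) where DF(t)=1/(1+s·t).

1 1 9793/10000
2 2 4677/5000
3 3 1817/2000
4 4 4429/5000
5 5 2111/2500
6 6 8387/10000
7 7 3957/5000
s(4y) = (1/(4429/5000) − 1)/(4) = 571/17716 ≈ 3.2231%

step 1 [1y] bond c/1=17/200: DF=(2125081/2000000 − 17/200·(0))/(1+17/200) = 9793/10000 ≈ 0.979300
step 2 [2y] bond c/1=7/100: DF=(1069429/1000000 − 7/100·(0.979300))/(1+7/100) = 4677/5000 ≈ 0.935400
step 3 [3y] swap r/1=915/28232: DF=(1 − 915/28232·(0.979300+0.935400))/(1+915/28232) = 1817/2000 ≈ 0.908500
step 4 [4y] bond c/1=13/200: DF=(225377/200000 − 13/200·(0.979300+0.935400+0.908500))/(1+13/200) = 4429/5000 ≈ 0.885800
step 5 [5y] swap r/1=778/22767: DF=(1 − 778/22767·(0.979300+0.935400+0.908500+0.885800))/(1+778/22767) = 2111/2500 ≈ 0.844400
step 6 [6y] bond c/1=3/200: DF=(1839163/2000000 − 3/200·(0.979300+0.935400+0.908500+0.885800+0.844400))/(1+3/200) = 8387/10000 ≈ 0.838700
step 7 [7y] swap r/1=14/415: DF=(1 − 14/415·(0.979300+0.935400+0.908500+0.885800+0.844400+0.838700))/(1+14/415) = 3957/5000 ≈ 0.791400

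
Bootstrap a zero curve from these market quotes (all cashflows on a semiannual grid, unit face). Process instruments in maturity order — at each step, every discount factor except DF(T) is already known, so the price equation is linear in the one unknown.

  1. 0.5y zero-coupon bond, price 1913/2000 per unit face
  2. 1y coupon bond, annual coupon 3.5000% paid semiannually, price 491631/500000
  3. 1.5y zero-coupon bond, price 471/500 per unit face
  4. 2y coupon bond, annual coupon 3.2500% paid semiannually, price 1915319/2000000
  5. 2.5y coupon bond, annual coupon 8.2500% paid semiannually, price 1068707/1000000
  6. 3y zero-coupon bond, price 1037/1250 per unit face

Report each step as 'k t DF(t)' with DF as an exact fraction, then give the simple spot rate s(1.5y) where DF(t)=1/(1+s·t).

1 1/2 1913/2000
2 1 9499/10000
3 3/2 471/500
4 2 1121/1250
5 5/2 439/500
6 3 1037/1250
s(1.5y) = (1/(471/500) − 1)/(3/2) = 58/1413 ≈ 4.1047%

step 1 [0.5y] zero: DF = P = 1913/2000 ≈ 0.956500
step 2 [1y] bond c/2=7/400: DF=(491631/500000 − 7/400·(0.956500))/(1+7/400) = 9499/10000 ≈ 0.949900
step 3 [1.5y] zero: DF = P = 471/500 ≈ 0.942000
step 4 [2y] bond c/2=13/800: DF=(1915319/2000000 − 13/800·(0.956500+0.949900+0.942000))/(1+13/800) = 1121/1250 ≈ 0.896800
step 5 [2.5y] bond c/2=33/800: DF=(1068707/1000000 − 33/800·(0.956500+0.949900+0.942000+0.896800))/(1+33/800) = 439/500 ≈ 0.878000
step 6 [3y] zero: DF = P = 1037/1250 ≈ 0.829600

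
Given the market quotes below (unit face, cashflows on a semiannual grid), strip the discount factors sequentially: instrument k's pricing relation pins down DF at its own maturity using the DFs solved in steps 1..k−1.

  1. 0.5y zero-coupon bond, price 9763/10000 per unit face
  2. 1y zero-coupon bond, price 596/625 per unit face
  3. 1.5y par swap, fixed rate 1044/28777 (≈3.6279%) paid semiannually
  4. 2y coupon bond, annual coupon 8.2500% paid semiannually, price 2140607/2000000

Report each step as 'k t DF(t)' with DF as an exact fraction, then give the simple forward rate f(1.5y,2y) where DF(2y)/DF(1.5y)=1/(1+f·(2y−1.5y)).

step 1 [0.5y] zero: DF = P = 9763/10000 ≈ 0.976300
step 2 [1y] zero: DF = P = 596/625 ≈ 0.953600
step 3 [1.5y] swap r/2=522/28777: DF=(1 − 522/28777·(0.976300+0.953600))/(1+522/28777) = 4739/5000 ≈ 0.947800
step 4 [2y] bond c/2=33/800: DF=(2140607/2000000 − 33/800·(0.976300+0.953600+0.947800))/(1+33/800) = 9139/10000 ≈ 0.913900

1 1/2 9763/10000
2 1 596/625
3 3/2 4739/5000
4 2 9139/10000
f(1.5y,2y) = ((4739/5000)/(9139/10000) − 1)/(1/2) = 678/9139 ≈ 7.4188%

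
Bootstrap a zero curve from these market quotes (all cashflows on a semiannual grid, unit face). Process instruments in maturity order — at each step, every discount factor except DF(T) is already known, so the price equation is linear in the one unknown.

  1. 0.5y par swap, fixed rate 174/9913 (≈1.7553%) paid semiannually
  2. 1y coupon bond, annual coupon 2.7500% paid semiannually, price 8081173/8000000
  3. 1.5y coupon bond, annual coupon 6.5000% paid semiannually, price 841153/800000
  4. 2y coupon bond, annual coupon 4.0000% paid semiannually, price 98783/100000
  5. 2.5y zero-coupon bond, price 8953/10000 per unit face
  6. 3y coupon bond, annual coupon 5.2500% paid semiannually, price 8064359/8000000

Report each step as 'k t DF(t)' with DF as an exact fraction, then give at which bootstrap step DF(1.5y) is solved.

1 1/2 9913/10000
2 1 983/1000
3 3/2 4781/5000
4 2 911/1000
5 5/2 8953/10000
6 3 8611/10000
DF(1.5y) is solved at step 3

step 1 [0.5y] swap r/2=87/9913: DF=(1 − 87/9913·(0))/(1+87/9913) = 9913/10000 ≈ 0.991300
step 2 [1y] bond c/2=11/800: DF=(8081173/8000000 − 11/800·(0.991300))/(1+11/800) = 983/1000 ≈ 0.983000
step 3 [1.5y] bond c/2=13/400: DF=(841153/800000 − 13/400·(0.991300+0.983000))/(1+13/400) = 4781/5000 ≈ 0.956200
step 4 [2y] bond c/2=1/50: DF=(98783/100000 − 1/50·(0.991300+0.983000+0.956200))/(1+1/50) = 911/1000 ≈ 0.911000
step 5 [2.5y] zero: DF = P = 8953/10000 ≈ 0.895300
step 6 [3y] bond c/2=21/800: DF=(8064359/8000000 − 21/800·(0.991300+0.983000+0.956200+0.911000+0.895300))/(1+21/800) = 8611/10000 ≈ 0.861100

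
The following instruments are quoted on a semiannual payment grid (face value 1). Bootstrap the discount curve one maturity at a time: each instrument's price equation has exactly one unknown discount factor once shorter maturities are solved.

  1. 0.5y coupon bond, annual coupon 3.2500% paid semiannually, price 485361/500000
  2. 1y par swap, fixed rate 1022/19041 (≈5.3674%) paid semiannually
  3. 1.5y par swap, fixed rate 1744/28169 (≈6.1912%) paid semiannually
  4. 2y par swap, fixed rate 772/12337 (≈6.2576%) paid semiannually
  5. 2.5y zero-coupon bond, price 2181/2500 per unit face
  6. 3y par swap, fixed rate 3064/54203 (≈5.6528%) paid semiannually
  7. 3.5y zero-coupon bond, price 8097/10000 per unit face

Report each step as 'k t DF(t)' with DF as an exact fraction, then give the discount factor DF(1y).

step 1 [0.5y] bond c/2=13/800: DF=(485361/500000 − 13/800·(0))/(1+13/800) = 597/625 ≈ 0.955200
step 2 [1y] swap r/2=511/19041: DF=(1 − 511/19041·(0.955200))/(1+511/19041) = 9489/10000 ≈ 0.948900
step 3 [1.5y] swap r/2=872/28169: DF=(1 − 872/28169·(0.955200+0.948900))/(1+872/28169) = 1141/1250 ≈ 0.912800
step 4 [2y] swap r/2=386/12337: DF=(1 − 386/12337·(0.955200+0.948900+0.912800))/(1+386/12337) = 4421/5000 ≈ 0.884200
step 5 [2.5y] zero: DF = P = 2181/2500 ≈ 0.872400
step 6 [3y] swap r/2=1532/54203: DF=(1 − 1532/54203·(0.955200+0.948900+0.912800+0.884200+0.872400))/(1+1532/54203) = 2117/2500 ≈ 0.846800
step 7 [3.5y] zero: DF = P = 8097/10000 ≈ 0.809700

1 1/2 597/625
2 1 9489/10000
3 3/2 1141/1250
4 2 4421/5000
5 5/2 2181/2500
6 3 2117/2500
7 7/2 8097/10000
DF(1y) = 9489/10000 ≈ 0.948900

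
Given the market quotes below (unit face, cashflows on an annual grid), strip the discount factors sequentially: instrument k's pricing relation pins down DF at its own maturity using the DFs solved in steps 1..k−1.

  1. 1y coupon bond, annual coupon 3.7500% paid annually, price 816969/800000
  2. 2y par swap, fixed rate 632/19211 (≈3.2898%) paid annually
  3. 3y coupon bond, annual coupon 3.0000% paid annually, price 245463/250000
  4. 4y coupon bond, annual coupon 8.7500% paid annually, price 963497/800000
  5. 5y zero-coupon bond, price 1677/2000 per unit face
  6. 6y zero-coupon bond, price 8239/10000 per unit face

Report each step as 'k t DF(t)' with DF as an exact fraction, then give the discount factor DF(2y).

1 1 9843/10000
2 2 1171/1250
3 3 8973/10000
4 4 8807/10000
5 5 1677/2000
6 6 8239/10000
DF(2y) = 1171/1250 ≈ 0.936800

step 1 [1y] bond c/1=3/80: DF=(816969/800000 − 3/80·(0))/(1+3/80) = 9843/10000 ≈ 0.984300
step 2 [2y] swap r/1=632/19211: DF=(1 − 632/19211·(0.984300))/(1+632/19211) = 1171/1250 ≈ 0.936800
step 3 [3y] bond c/1=3/100: DF=(245463/250000 − 3/100·(0.984300+0.936800))/(1+3/100) = 8973/10000 ≈ 0.897300
step 4 [4y] bond c/1=7/80: DF=(963497/800000 − 7/80·(0.984300+0.936800+0.897300))/(1+7/80) = 8807/10000 ≈ 0.880700
step 5 [5y] zero: DF = P = 1677/2000 ≈ 0.838500
step 6 [6y] zero: DF = P = 8239/10000 ≈ 0.823900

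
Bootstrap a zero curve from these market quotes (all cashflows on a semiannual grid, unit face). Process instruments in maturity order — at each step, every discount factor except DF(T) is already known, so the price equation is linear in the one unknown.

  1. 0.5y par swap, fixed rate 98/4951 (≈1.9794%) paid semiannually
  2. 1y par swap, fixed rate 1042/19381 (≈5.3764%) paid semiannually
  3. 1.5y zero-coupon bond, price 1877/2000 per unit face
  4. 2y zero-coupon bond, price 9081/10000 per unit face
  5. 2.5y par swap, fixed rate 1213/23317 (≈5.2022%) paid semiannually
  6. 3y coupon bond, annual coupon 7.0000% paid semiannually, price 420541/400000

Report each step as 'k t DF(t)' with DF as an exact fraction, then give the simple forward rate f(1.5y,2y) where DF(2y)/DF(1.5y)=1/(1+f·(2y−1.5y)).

step 1 [0.5y] swap r/2=49/4951: DF=(1 − 49/4951·(0))/(1+49/4951) = 4951/5000 ≈ 0.990200
step 2 [1y] swap r/2=521/19381: DF=(1 − 521/19381·(0.990200))/(1+521/19381) = 9479/10000 ≈ 0.947900
step 3 [1.5y] zero: DF = P = 1877/2000 ≈ 0.938500
step 4 [2y] zero: DF = P = 9081/10000 ≈ 0.908100
step 5 [2.5y] swap r/2=1213/46634: DF=(1 − 1213/46634·(0.990200+0.947900+0.938500+0.908100))/(1+1213/46634) = 8787/10000 ≈ 0.878700
step 6 [3y] bond c/2=7/200: DF=(420541/400000 − 7/200·(0.990200+0.947900+0.938500+0.908100+0.878700))/(1+7/200) = 8581/10000 ≈ 0.858100

1 1/2 4951/5000
2 1 9479/10000
3 3/2 1877/2000
4 2 9081/10000
5 5/2 8787/10000
6 3 8581/10000
f(1.5y,2y) = ((1877/2000)/(9081/10000) − 1)/(1/2) = 608/9081 ≈ 6.6953%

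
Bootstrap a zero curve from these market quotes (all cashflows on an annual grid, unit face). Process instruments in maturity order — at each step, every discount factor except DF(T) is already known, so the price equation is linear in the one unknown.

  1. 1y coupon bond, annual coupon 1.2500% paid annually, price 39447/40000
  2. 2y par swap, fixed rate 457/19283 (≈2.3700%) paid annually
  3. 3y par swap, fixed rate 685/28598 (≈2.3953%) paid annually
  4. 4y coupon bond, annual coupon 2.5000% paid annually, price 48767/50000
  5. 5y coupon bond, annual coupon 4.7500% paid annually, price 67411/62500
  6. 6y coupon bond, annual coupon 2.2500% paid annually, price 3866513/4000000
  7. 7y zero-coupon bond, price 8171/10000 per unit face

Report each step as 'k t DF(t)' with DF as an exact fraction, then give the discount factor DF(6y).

step 1 [1y] bond c/1=1/80: DF=(39447/40000 − 1/80·(0))/(1+1/80) = 487/500 ≈ 0.974000
step 2 [2y] swap r/1=457/19283: DF=(1 − 457/19283·(0.974000))/(1+457/19283) = 9543/10000 ≈ 0.954300
step 3 [3y] swap r/1=685/28598: DF=(1 − 685/28598·(0.974000+0.954300))/(1+685/28598) = 1863/2000 ≈ 0.931500
step 4 [4y] bond c/1=1/40: DF=(48767/50000 − 1/40·(0.974000+0.954300+0.931500))/(1+1/40) = 4409/5000 ≈ 0.881800
step 5 [5y] bond c/1=19/400: DF=(67411/62500 − 19/400·(0.974000+0.954300+0.931500+0.881800))/(1+19/400) = 43/50 ≈ 0.860000
step 6 [6y] bond c/1=9/400: DF=(3866513/4000000 − 9/400·(0.974000+0.954300+0.931500+0.881800+0.860000))/(1+9/400) = 8441/10000 ≈ 0.844100
step 7 [7y] zero: DF = P = 8171/10000 ≈ 0.817100

1 1 487/500
2 2 9543/10000
3 3 1863/2000
4 4 4409/5000
5 5 43/50
6 6 8441/10000
7 7 8171/10000
DF(6y) = 8441/10000 ≈ 0.844100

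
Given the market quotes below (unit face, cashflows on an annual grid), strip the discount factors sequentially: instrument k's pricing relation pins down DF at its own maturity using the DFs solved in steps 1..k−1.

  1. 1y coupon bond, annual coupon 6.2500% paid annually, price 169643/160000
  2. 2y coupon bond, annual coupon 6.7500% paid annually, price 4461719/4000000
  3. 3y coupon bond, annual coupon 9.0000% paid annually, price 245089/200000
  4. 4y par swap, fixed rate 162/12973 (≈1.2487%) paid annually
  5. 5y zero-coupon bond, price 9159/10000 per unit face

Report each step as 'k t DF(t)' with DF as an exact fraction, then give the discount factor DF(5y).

step 1 [1y] bond c/1=1/16: DF=(169643/160000 − 1/16·(0))/(1+1/16) = 9979/10000 ≈ 0.997900
step 2 [2y] bond c/1=27/400: DF=(4461719/4000000 − 27/400·(0.997900))/(1+27/400) = 4909/5000 ≈ 0.981800
step 3 [3y] bond c/1=9/100: DF=(245089/200000 − 9/100·(0.997900+0.981800))/(1+9/100) = 1201/1250 ≈ 0.960800
step 4 [4y] swap r/1=162/12973: DF=(1 − 162/12973·(0.997900+0.981800+0.960800))/(1+162/12973) = 4757/5000 ≈ 0.951400
step 5 [5y] zero: DF = P = 9159/10000 ≈ 0.915900

1 1 9979/10000
2 2 4909/5000
3 3 1201/1250
4 4 4757/5000
5 5 9159/10000
DF(5y) = 9159/10000 ≈ 0.915900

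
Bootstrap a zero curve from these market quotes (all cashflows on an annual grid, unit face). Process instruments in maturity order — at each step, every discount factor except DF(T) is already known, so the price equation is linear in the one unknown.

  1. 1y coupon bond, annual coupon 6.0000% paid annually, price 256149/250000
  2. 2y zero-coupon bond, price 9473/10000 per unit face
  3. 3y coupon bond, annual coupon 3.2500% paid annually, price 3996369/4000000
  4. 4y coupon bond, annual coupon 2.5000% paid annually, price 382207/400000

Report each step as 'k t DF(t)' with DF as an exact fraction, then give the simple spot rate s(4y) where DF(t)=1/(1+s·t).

1 1 4833/5000
2 2 9473/10000
3 3 4537/5000
4 4 4317/5000
s(4y) = (1/(4317/5000) − 1)/(4) = 683/17268 ≈ 3.9553%

step 1 [1y] bond c/1=3/50: DF=(256149/250000 − 3/50·(0))/(1+3/50) = 4833/5000 ≈ 0.966600
step 2 [2y] zero: DF = P = 9473/10000 ≈ 0.947300
step 3 [3y] bond c/1=13/400: DF=(3996369/4000000 − 13/400·(0.966600+0.947300))/(1+13/400) = 4537/5000 ≈ 0.907400
step 4 [4y] bond c/1=1/40: DF=(382207/400000 − 1/40·(0.966600+0.947300+0.907400))/(1+1/40) = 4317/5000 ≈ 0.863400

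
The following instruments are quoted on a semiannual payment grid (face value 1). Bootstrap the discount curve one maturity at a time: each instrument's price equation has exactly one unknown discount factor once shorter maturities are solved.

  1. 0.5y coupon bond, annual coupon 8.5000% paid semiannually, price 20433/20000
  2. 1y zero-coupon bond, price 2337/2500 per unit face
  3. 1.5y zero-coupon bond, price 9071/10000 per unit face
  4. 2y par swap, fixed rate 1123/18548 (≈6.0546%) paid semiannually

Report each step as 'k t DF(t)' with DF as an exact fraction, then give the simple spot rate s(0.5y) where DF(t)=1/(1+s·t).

1 1/2 49/50
2 1 2337/2500
3 3/2 9071/10000
4 2 8877/10000
s(0.5y) = (1/(49/50) − 1)/(1/2) = 2/49 ≈ 4.0816%

step 1 [0.5y] bond c/2=17/400: DF=(20433/20000 − 17/400·(0))/(1+17/400) = 49/50 ≈ 0.980000
step 2 [1y] zero: DF = P = 2337/2500 ≈ 0.934800
step 3 [1.5y] zero: DF = P = 9071/10000 ≈ 0.907100
step 4 [2y] swap r/2=1123/37096: DF=(1 − 1123/37096·(0.980000+0.934800+0.907100))/(1+1123/37096) = 8877/10000 ≈ 0.887700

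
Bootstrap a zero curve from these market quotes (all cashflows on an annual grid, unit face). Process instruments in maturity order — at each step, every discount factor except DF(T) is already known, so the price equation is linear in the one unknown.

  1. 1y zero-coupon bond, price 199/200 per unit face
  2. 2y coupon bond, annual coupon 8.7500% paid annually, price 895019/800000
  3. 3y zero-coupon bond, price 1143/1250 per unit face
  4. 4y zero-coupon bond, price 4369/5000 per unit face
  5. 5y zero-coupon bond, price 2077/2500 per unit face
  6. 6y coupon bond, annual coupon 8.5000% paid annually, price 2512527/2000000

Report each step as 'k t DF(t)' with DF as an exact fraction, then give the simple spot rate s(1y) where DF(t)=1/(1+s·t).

1 1 199/200
2 2 9487/10000
3 3 1143/1250
4 4 4369/5000
5 5 2077/2500
6 6 2001/2500
s(1y) = (1/(199/200) − 1)/(1) = 1/199 ≈ 0.5025%

step 1 [1y] zero: DF = P = 199/200 ≈ 0.995000
step 2 [2y] bond c/1=7/80: DF=(895019/800000 − 7/80·(0.995000))/(1+7/80) = 9487/10000 ≈ 0.948700
step 3 [3y] zero: DF = P = 1143/1250 ≈ 0.914400
step 4 [4y] zero: DF = P = 4369/5000 ≈ 0.873800
step 5 [5y] zero: DF = P = 2077/2500 ≈ 0.830800
step 6 [6y] bond c/1=17/200: DF=(2512527/2000000 − 17/200·(0.995000+0.948700+0.914400+0.873800+0.830800))/(1+17/200) = 2001/2500 ≈ 0.800400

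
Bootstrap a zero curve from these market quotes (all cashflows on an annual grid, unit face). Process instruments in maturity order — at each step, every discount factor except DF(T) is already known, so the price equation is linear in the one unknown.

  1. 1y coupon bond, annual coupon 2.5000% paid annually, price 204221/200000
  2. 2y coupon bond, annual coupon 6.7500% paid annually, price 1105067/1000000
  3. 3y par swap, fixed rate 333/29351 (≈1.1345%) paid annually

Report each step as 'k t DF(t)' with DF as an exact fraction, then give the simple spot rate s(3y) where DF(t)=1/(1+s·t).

step 1 [1y] bond c/1=1/40: DF=(204221/200000 − 1/40·(0))/(1+1/40) = 4981/5000 ≈ 0.996200
step 2 [2y] bond c/1=27/400: DF=(1105067/1000000 − 27/400·(0.996200))/(1+27/400) = 4861/5000 ≈ 0.972200
step 3 [3y] swap r/1=333/29351: DF=(1 − 333/29351·(0.996200+0.972200))/(1+333/29351) = 9667/10000 ≈ 0.966700

1 1 4981/5000
2 2 4861/5000
3 3 9667/10000
s(3y) = (1/(9667/10000) − 1)/(3) = 111/9667 ≈ 1.1482%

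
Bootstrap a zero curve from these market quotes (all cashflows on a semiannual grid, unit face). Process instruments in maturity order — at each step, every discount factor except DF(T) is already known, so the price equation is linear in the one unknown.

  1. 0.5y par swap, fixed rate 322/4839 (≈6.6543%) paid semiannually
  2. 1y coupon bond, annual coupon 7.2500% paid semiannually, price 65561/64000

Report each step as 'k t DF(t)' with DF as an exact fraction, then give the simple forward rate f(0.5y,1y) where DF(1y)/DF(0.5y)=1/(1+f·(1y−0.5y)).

1 1/2 4839/5000
2 1 9547/10000
f(0.5y,1y) = ((4839/5000)/(9547/10000) − 1)/(1/2) = 262/9547 ≈ 2.7443%

step 1 [0.5y] swap r/2=161/4839: DF=(1 − 161/4839·(0))/(1+161/4839) = 4839/5000 ≈ 0.967800
step 2 [1y] bond c/2=29/800: DF=(65561/64000 − 29/800·(0.967800))/(1+29/800) = 9547/10000 ≈ 0.954700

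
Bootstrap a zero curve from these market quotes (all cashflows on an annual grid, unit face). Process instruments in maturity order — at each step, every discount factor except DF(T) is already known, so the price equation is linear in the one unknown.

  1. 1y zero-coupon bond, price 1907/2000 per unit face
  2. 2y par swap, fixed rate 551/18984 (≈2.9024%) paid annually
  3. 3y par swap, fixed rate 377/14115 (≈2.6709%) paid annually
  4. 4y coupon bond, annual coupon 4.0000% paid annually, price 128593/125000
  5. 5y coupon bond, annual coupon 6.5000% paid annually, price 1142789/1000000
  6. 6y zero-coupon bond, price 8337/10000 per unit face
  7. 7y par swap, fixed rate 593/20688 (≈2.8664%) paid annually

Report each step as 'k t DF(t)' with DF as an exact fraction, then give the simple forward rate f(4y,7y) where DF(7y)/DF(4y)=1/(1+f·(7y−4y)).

1 1 1907/2000
2 2 9449/10000
3 3 4623/5000
4 4 4403/5000
5 5 847/1000
6 6 8337/10000
7 7 8221/10000
f(4y,7y) = ((4403/5000)/(8221/10000) − 1)/(3) = 195/8221 ≈ 2.3720%

step 1 [1y] zero: DF = P = 1907/2000 ≈ 0.953500
step 2 [2y] swap r/1=551/18984: DF=(1 − 551/18984·(0.953500))/(1+551/18984) = 9449/10000 ≈ 0.944900
step 3 [3y] swap r/1=377/14115: DF=(1 − 377/14115·(0.953500+0.944900))/(1+377/14115) = 4623/5000 ≈ 0.924600
step 4 [4y] bond c/1=1/25: DF=(128593/125000 − 1/25·(0.953500+0.944900+0.924600))/(1+1/25) = 4403/5000 ≈ 0.880600
step 5 [5y] bond c/1=13/200: DF=(1142789/1000000 − 13/200·(0.953500+0.944900+0.924600+0.880600))/(1+13/200) = 847/1000 ≈ 0.847000
step 6 [6y] zero: DF = P = 8337/10000 ≈ 0.833700
step 7 [7y] swap r/1=593/20688: DF=(1 − 593/20688·(0.953500+0.944900+0.924600+0.880600+0.847000+0.833700))/(1+593/20688) = 8221/10000 ≈ 0.822100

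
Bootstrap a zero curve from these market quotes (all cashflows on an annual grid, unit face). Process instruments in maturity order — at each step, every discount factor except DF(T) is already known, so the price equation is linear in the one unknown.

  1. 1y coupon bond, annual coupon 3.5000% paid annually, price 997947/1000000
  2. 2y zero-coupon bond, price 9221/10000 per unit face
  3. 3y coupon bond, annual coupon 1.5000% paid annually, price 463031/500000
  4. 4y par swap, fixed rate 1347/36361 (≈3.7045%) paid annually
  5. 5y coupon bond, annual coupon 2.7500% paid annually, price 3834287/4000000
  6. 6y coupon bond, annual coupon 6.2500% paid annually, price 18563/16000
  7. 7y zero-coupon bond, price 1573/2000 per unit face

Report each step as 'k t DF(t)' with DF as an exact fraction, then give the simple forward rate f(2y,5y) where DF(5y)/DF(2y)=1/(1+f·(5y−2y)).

step 1 [1y] bond c/1=7/200: DF=(997947/1000000 − 7/200·(0))/(1+7/200) = 4821/5000 ≈ 0.964200
step 2 [2y] zero: DF = P = 9221/10000 ≈ 0.922100
step 3 [3y] bond c/1=3/200: DF=(463031/500000 − 3/200·(0.964200+0.922100))/(1+3/200) = 1769/2000 ≈ 0.884500
step 4 [4y] swap r/1=1347/36361: DF=(1 − 1347/36361·(0.964200+0.922100+0.884500))/(1+1347/36361) = 8653/10000 ≈ 0.865300
step 5 [5y] bond c/1=11/400: DF=(3834287/4000000 − 11/400·(0.964200+0.922100+0.884500+0.865300))/(1+11/400) = 2089/2500 ≈ 0.835600
step 6 [6y] bond c/1=1/16: DF=(18563/16000 − 1/16·(0.964200+0.922100+0.884500+0.865300+0.835600))/(1+1/16) = 8289/10000 ≈ 0.828900
step 7 [7y] zero: DF = P = 1573/2000 ≈ 0.786500

1 1 4821/5000
2 2 9221/10000
3 3 1769/2000
4 4 8653/10000
5 5 2089/2500
6 6 8289/10000
7 7 1573/2000
f(2y,5y) = ((9221/10000)/(2089/2500) − 1)/(3) = 865/25068 ≈ 3.4506%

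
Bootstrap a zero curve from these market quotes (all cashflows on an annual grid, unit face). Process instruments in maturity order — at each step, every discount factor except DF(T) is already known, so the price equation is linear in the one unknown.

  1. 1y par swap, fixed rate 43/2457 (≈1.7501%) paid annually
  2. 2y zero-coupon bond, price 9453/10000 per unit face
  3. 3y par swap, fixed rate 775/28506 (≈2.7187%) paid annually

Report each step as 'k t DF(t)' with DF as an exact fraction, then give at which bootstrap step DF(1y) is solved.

1 1 2457/2500
2 2 9453/10000
3 3 369/400
DF(1y) is solved at step 1

step 1 [1y] swap r/1=43/2457: DF=(1 − 43/2457·(0))/(1+43/2457) = 2457/2500 ≈ 0.982800
step 2 [2y] zero: DF = P = 9453/10000 ≈ 0.945300
step 3 [3y] swap r/1=775/28506: DF=(1 − 775/28506·(0.982800+0.945300))/(1+775/28506) = 369/400 ≈ 0.922500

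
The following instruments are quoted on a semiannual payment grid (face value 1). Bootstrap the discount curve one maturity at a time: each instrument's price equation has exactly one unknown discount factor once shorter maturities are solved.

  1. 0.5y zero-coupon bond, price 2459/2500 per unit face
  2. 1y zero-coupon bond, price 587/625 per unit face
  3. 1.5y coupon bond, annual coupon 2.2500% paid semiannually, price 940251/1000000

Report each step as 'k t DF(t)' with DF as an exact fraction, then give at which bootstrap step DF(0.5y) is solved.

step 1 [0.5y] zero: DF = P = 2459/2500 ≈ 0.983600
step 2 [1y] zero: DF = P = 587/625 ≈ 0.939200
step 3 [1.5y] bond c/2=9/800: DF=(940251/1000000 − 9/800·(0.983600+0.939200))/(1+9/800) = 2271/2500 ≈ 0.908400

1 1/2 2459/2500
2 1 587/625
3 3/2 2271/2500
DF(0.5y) is solved at step 1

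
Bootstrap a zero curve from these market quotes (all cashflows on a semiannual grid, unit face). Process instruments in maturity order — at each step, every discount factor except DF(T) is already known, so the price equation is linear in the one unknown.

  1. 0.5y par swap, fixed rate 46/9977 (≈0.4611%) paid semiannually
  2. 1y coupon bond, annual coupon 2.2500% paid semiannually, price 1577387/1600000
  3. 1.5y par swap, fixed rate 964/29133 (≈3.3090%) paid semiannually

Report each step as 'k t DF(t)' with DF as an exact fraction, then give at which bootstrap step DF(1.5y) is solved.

step 1 [0.5y] swap r/2=23/9977: DF=(1 − 23/9977·(0))/(1+23/9977) = 9977/10000 ≈ 0.997700
step 2 [1y] bond c/2=9/800: DF=(1577387/1600000 − 9/800·(0.997700))/(1+9/800) = 4819/5000 ≈ 0.963800
step 3 [1.5y] swap r/2=482/29133: DF=(1 − 482/29133·(0.997700+0.963800))/(1+482/29133) = 4759/5000 ≈ 0.951800

1 1/2 9977/10000
2 1 4819/5000
3 3/2 4759/5000
DF(1.5y) is solved at step 3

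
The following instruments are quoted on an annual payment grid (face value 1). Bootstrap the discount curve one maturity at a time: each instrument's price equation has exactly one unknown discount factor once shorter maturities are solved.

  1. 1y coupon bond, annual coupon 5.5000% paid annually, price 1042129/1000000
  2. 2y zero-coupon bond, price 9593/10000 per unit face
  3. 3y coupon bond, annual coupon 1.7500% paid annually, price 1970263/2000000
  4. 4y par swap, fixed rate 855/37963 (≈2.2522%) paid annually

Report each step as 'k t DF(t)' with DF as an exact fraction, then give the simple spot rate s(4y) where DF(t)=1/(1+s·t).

1 1 4939/5000
2 2 9593/10000
3 3 9347/10000
4 4 1829/2000
s(4y) = (1/(1829/2000) − 1)/(4) = 171/7316 ≈ 2.3373%

step 1 [1y] bond c/1=11/200: DF=(1042129/1000000 − 11/200·(0))/(1+11/200) = 4939/5000 ≈ 0.987800
step 2 [2y] zero: DF = P = 9593/10000 ≈ 0.959300
step 3 [3y] bond c/1=7/400: DF=(1970263/2000000 − 7/400·(0.987800+0.959300))/(1+7/400) = 9347/10000 ≈ 0.934700
step 4 [4y] swap r/1=855/37963: DF=(1 − 855/37963·(0.987800+0.959300+0.934700))/(1+855/37963) = 1829/2000 ≈ 0.914500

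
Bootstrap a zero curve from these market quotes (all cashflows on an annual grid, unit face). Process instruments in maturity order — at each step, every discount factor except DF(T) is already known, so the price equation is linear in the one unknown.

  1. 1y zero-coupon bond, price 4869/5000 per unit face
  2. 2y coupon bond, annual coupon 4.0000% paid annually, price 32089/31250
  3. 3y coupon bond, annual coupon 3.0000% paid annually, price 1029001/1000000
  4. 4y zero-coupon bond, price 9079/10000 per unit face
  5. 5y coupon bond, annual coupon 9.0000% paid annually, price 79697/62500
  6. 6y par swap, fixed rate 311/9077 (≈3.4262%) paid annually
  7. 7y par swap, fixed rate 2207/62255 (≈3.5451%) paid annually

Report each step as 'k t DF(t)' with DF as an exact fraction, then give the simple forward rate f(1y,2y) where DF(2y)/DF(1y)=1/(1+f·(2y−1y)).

step 1 [1y] zero: DF = P = 4869/5000 ≈ 0.973800
step 2 [2y] bond c/1=1/25: DF=(32089/31250 − 1/25·(0.973800))/(1+1/25) = 9499/10000 ≈ 0.949900
step 3 [3y] bond c/1=3/100: DF=(1029001/1000000 − 3/100·(0.973800+0.949900))/(1+3/100) = 943/1000 ≈ 0.943000
step 4 [4y] zero: DF = P = 9079/10000 ≈ 0.907900
step 5 [5y] bond c/1=9/100: DF=(79697/62500 − 9/100·(0.973800+0.949900+0.943000+0.907900))/(1+9/100) = 4291/5000 ≈ 0.858200
step 6 [6y] swap r/1=311/9077: DF=(1 − 311/9077·(0.973800+0.949900+0.943000+0.907900+0.858200))/(1+311/9077) = 4067/5000 ≈ 0.813400
step 7 [7y] swap r/1=2207/62255: DF=(1 − 2207/62255·(0.973800+0.949900+0.943000+0.907900+0.858200+0.813400))/(1+2207/62255) = 7793/10000 ≈ 0.779300

1 1 4869/5000
2 2 9499/10000
3 3 943/1000
4 4 9079/10000
5 5 4291/5000
6 6 4067/5000
7 7 7793/10000
f(1y,2y) = ((4869/5000)/(9499/10000) − 1)/(1) = 239/9499 ≈ 2.5161%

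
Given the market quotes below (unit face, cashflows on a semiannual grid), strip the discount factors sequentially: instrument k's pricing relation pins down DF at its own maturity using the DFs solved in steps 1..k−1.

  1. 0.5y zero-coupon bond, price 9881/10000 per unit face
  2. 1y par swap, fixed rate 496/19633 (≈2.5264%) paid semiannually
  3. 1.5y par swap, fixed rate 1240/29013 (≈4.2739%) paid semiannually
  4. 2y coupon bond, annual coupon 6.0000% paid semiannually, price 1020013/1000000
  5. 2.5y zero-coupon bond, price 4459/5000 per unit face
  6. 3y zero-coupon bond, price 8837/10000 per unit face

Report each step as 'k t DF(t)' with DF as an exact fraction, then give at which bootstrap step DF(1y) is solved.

step 1 [0.5y] zero: DF = P = 9881/10000 ≈ 0.988100
step 2 [1y] swap r/2=248/19633: DF=(1 − 248/19633·(0.988100))/(1+248/19633) = 1219/1250 ≈ 0.975200
step 3 [1.5y] swap r/2=620/29013: DF=(1 − 620/29013·(0.988100+0.975200))/(1+620/29013) = 469/500 ≈ 0.938000
step 4 [2y] bond c/2=3/100: DF=(1020013/1000000 − 3/100·(0.988100+0.975200+0.938000))/(1+3/100) = 4529/5000 ≈ 0.905800
step 5 [2.5y] zero: DF = P = 4459/5000 ≈ 0.891800
step 6 [3y] zero: DF = P = 8837/10000 ≈ 0.883700

1 1/2 9881/10000
2 1 1219/1250
3 3/2 469/500
4 2 4529/5000
5 5/2 4459/5000
6 3 8837/10000
DF(1y) is solved at step 2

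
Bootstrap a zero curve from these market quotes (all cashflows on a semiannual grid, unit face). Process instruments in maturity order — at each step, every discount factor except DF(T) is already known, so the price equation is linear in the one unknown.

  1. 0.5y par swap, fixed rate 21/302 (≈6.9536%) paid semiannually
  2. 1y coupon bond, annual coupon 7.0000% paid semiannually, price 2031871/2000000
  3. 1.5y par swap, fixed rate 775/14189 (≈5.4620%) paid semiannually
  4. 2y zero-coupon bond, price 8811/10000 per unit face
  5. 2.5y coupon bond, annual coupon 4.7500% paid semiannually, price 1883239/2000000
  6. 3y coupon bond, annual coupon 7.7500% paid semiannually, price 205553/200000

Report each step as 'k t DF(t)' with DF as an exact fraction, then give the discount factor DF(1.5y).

1 1/2 604/625
2 1 9489/10000
3 3/2 369/400
4 2 8811/10000
5 5/2 1667/2000
6 3 2049/2500
DF(1.5y) = 369/400 ≈ 0.922500

step 1 [0.5y] swap r/2=21/604: DF=(1 − 21/604·(0))/(1+21/604) = 604/625 ≈ 0.966400
step 2 [1y] bond c/2=7/200: DF=(2031871/2000000 − 7/200·(0.966400))/(1+7/200) = 9489/10000 ≈ 0.948900
step 3 [1.5y] swap r/2=775/28378: DF=(1 − 775/28378·(0.966400+0.948900))/(1+775/28378) = 369/400 ≈ 0.922500
step 4 [2y] zero: DF = P = 8811/10000 ≈ 0.881100
step 5 [2.5y] bond c/2=19/800: DF=(1883239/2000000 − 19/800·(0.966400+0.948900+0.922500+0.881100))/(1+19/800) = 1667/2000 ≈ 0.833500
step 6 [3y] bond c/2=31/800: DF=(205553/200000 − 31/800·(0.966400+0.948900+0.922500+0.881100+0.833500))/(1+31/800) = 2049/2500 ≈ 0.819600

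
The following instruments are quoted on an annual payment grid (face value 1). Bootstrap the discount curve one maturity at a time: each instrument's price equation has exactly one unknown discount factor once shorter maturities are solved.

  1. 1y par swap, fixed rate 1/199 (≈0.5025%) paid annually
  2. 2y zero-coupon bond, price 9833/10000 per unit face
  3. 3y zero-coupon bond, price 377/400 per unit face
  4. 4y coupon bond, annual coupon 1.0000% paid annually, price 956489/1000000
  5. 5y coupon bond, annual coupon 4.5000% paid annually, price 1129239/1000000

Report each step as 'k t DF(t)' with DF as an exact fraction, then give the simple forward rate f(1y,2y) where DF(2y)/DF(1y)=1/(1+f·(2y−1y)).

step 1 [1y] swap r/1=1/199: DF=(1 − 1/199·(0))/(1+1/199) = 199/200 ≈ 0.995000
step 2 [2y] zero: DF = P = 9833/10000 ≈ 0.983300
step 3 [3y] zero: DF = P = 377/400 ≈ 0.942500
step 4 [4y] bond c/1=1/100: DF=(956489/1000000 − 1/100·(0.995000+0.983300+0.942500))/(1+1/100) = 9181/10000 ≈ 0.918100
step 5 [5y] bond c/1=9/200: DF=(1129239/1000000 − 9/200·(0.995000+0.983300+0.942500+0.918100))/(1+9/200) = 9153/10000 ≈ 0.915300

1 1 199/200
2 2 9833/10000
3 3 377/400
4 4 9181/10000
5 5 9153/10000
f(1y,2y) = ((199/200)/(9833/10000) − 1)/(1) = 117/9833 ≈ 1.1899%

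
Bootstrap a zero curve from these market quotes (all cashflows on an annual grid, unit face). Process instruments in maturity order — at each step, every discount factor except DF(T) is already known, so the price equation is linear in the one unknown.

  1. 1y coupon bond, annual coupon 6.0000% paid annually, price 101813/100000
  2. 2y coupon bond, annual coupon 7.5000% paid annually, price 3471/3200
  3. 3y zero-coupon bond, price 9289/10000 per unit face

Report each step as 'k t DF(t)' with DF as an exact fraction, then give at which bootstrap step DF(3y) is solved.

1 1 1921/2000
2 2 471/500
3 3 9289/10000
DF(3y) is solved at step 3

step 1 [1y] bond c/1=3/50: DF=(101813/100000 − 3/50·(0))/(1+3/50) = 1921/2000 ≈ 0.960500
step 2 [2y] bond c/1=3/40: DF=(3471/3200 − 3/40·(0.960500))/(1+3/40) = 471/500 ≈ 0.942000
step 3 [3y] zero: DF = P = 9289/10000 ≈ 0.928900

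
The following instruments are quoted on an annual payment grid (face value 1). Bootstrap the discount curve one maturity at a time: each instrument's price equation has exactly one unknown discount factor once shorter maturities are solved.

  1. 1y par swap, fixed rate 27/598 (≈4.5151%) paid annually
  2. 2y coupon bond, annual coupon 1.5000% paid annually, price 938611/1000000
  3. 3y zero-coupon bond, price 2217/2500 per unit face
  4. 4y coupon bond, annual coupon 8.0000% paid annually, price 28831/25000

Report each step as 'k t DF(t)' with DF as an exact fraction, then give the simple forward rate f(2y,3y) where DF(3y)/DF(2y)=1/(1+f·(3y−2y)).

1 1 598/625
2 2 4553/5000
3 3 2217/2500
4 4 4319/5000
f(2y,3y) = ((4553/5000)/(2217/2500) − 1)/(1) = 119/4434 ≈ 2.6838%

step 1 [1y] swap r/1=27/598: DF=(1 − 27/598·(0))/(1+27/598) = 598/625 ≈ 0.956800
step 2 [2y] bond c/1=3/200: DF=(938611/1000000 − 3/200·(0.956800))/(1+3/200) = 4553/5000 ≈ 0.910600
step 3 [3y] zero: DF = P = 2217/2500 ≈ 0.886800
step 4 [4y] bond c/1=2/25: DF=(28831/25000 − 2/25·(0.956800+0.910600+0.886800))/(1+2/25) = 4319/5000 ≈ 0.863800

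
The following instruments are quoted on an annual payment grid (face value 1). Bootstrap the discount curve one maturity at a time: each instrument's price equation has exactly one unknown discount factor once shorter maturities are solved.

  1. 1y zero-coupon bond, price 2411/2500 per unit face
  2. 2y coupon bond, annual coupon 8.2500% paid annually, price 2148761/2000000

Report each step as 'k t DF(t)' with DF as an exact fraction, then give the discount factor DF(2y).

step 1 [1y] zero: DF = P = 2411/2500 ≈ 0.964400
step 2 [2y] bond c/1=33/400: DF=(2148761/2000000 − 33/400·(0.964400))/(1+33/400) = 919/1000 ≈ 0.919000

1 1 2411/2500
2 2 919/1000
DF(2y) = 919/1000 ≈ 0.919000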